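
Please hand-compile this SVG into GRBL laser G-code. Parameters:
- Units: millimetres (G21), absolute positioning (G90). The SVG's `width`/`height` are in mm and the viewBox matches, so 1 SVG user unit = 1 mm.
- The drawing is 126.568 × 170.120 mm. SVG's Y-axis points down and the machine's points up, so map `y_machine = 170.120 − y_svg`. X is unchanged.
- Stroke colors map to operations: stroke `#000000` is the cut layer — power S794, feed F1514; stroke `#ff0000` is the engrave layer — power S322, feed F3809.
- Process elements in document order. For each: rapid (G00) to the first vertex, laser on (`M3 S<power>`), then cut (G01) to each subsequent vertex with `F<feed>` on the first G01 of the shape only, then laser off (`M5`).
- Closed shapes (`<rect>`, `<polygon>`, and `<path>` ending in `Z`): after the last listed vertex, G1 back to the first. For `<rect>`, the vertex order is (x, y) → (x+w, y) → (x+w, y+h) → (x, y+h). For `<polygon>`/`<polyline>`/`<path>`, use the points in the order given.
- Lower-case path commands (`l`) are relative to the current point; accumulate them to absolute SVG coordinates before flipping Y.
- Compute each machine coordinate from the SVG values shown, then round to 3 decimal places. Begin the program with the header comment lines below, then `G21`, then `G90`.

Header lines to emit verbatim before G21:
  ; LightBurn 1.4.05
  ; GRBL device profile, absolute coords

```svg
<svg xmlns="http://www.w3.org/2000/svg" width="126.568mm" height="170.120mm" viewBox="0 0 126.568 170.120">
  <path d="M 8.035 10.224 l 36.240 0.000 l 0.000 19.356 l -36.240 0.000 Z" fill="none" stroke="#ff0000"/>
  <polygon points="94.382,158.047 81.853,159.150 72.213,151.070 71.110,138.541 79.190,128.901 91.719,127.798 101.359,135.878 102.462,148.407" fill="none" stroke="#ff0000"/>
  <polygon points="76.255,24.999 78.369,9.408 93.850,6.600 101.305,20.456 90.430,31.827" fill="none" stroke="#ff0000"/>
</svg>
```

viewBox `0 0 126.568 170.120` with mm width/height → 1 unit = 1 mm. Flip: y_m = 170.120 − y_svg.

**Shape 1** — `<path>` rectangle, stroke `#ff0000` → engrave (S322, F3809). Machine vertices: (8.035,159.896) → (44.275,159.896) → (44.275,140.540) → (8.035,140.540) → (8.035,159.896). Closed: final G1 returns to the first vertex.

**Shape 2** — `<polygon>` regular polygon, stroke `#ff0000` → engrave (S322, F3809). Machine vertices: (94.382,12.073) → (81.853,10.970) → (72.213,19.050) → (71.110,31.579) → (79.190,41.219) → (91.719,42.322) → (101.359,34.242) → (102.462,21.713) → (94.382,12.073). Closed: final G1 returns to the first vertex.

**Shape 3** — `<polygon>` regular polygon, stroke `#ff0000` → engrave (S322, F3809). Machine vertices: (76.255,145.121) → (78.369,160.712) → (93.850,163.520) → (101.305,149.664) → (90.430,138.293) → (76.255,145.121). Closed: final G1 returns to the first vertex.

; LightBurn 1.4.05
; GRBL device profile, absolute coords
G21
G90
G00 X8.035 Y159.896
M3 S322
G01 X44.275 Y159.896 F3809
G01 X44.275 Y140.540
G01 X8.035 Y140.540
G01 X8.035 Y159.896
M5
G00 X94.382 Y12.073
M3 S322
G01 X81.853 Y10.970 F3809
G01 X72.213 Y19.050
G01 X71.110 Y31.579
G01 X79.190 Y41.219
G01 X91.719 Y42.322
G01 X101.359 Y34.242
G01 X102.462 Y21.713
G01 X94.382 Y12.073
M5
G00 X76.255 Y145.121
M3 S322
G01 X78.369 Y160.712 F3809
G01 X93.850 Y163.520
G01 X101.305 Y149.664
G01 X90.430 Y138.293
G01 X76.255 Y145.121
M5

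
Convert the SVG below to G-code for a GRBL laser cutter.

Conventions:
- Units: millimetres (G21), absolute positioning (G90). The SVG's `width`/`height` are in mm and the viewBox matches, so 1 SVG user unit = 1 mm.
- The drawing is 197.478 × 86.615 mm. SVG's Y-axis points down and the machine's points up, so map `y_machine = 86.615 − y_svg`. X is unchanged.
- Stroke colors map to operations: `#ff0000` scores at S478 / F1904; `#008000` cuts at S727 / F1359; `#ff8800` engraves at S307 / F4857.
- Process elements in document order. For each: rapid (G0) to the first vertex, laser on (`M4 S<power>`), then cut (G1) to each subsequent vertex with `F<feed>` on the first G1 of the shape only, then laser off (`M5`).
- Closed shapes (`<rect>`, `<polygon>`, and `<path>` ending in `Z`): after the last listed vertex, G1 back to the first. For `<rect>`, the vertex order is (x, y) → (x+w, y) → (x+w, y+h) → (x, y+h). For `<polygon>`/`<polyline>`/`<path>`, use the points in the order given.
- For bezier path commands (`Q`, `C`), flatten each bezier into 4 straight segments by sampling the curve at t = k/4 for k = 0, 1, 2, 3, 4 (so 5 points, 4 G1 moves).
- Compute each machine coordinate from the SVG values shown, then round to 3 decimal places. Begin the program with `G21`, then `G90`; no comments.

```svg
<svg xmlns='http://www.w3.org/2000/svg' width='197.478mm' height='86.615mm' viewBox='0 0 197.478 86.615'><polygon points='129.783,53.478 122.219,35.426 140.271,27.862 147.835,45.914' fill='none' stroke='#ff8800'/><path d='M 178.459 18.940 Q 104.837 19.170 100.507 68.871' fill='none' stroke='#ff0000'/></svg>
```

G21
G90
G0 X129.783 Y33.137
M4 S307
G1 X122.219 Y51.189 F4857
G1 X140.271 Y58.753
G1 X147.835 Y40.701
G1 X129.783 Y33.137
M5
G0 X178.459 Y67.675
M4 S478
G1 X145.979 Y64.468 F1904
G1 X122.160 Y55.077
G1 X107.003 Y39.503
G1 X100.507 Y17.744
M5

1 u = 1 mm; y_m = 86.615 − y.

[1] `<polygon>` regular polygon, #ff8800→engrave S307 F4857: (129.783,33.137) → (122.219,51.189) → (140.271,58.753) → (147.835,40.701) → (129.783,33.137) (closed)

[2] `<path>` quadratic bezier, #ff0000→score S478 F1904: (178.459,67.675) → (145.979,64.468) → (122.160,55.077) → (107.003,39.503) → (100.507,17.744)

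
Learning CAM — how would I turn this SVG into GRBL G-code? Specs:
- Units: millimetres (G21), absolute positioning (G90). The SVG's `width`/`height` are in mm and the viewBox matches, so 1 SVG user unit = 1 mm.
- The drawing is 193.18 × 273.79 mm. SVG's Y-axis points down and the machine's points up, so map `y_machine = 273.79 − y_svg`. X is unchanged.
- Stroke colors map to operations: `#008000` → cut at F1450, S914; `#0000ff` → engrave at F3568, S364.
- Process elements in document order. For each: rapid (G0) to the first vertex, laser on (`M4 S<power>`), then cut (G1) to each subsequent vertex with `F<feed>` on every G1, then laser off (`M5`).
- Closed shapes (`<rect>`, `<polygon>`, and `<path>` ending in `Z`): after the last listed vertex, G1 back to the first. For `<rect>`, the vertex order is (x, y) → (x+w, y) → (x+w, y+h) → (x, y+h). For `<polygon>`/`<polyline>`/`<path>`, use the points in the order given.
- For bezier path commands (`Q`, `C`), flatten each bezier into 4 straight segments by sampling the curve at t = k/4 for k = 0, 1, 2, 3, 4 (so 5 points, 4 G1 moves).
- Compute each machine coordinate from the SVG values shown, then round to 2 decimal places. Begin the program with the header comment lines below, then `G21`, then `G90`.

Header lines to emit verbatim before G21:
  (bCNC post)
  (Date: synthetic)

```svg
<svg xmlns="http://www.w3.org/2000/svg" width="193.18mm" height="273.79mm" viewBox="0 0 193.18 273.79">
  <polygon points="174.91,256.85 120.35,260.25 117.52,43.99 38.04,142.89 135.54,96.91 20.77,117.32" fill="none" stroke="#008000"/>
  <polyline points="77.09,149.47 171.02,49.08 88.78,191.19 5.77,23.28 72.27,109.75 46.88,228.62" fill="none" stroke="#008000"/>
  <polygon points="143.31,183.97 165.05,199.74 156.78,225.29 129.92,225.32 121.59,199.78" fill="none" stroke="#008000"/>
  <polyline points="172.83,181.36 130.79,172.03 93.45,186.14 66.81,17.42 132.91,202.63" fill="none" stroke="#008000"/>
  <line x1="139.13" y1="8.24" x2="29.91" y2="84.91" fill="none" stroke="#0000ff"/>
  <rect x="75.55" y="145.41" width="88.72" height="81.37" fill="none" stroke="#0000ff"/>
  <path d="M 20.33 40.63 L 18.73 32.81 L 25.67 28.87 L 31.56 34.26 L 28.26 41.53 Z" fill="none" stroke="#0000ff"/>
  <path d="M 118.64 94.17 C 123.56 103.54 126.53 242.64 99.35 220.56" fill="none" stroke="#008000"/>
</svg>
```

viewBox `0 0 193.18 273.79` with mm width/height → 1 unit = 1 mm. Flip: y_m = 273.79 − y_svg.

**Shape 1** — `<polygon>` closed polygon, stroke `#008000` → cut (S914, F1450). Machine vertices: (174.91,16.94) → (120.35,13.54) → (117.52,229.80) → (38.04,130.90) → (135.54,176.88) → (20.77,156.47) → (174.91,16.94). Closed: final G1 returns to the first vertex.

**Shape 2** — `<polyline>` open polyline, stroke `#008000` → cut (S914, F1450). Machine vertices: (77.09,124.32) → (171.02,224.71) → (88.78,82.60) → (5.77,250.51) → (72.27,164.04) → (46.88,45.17). Open path.

**Shape 3** — `<polygon>` regular polygon, stroke `#008000` → cut (S914, F1450). Machine vertices: (143.31,89.82) → (165.05,74.05) → (156.78,48.50) → (129.92,48.47) → (121.59,74.01) → (143.31,89.82). Closed: final G1 returns to the first vertex.

**Shape 4** — `<polyline>` open polyline, stroke `#008000` → cut (S914, F1450). Machine vertices: (172.83,92.43) → (130.79,101.76) → (93.45,87.65) → (66.81,256.37) → (132.91,71.16). Open path.

**Shape 5** — `<line>` line segment, stroke `#0000ff` → engrave (S364, F3568). Machine vertices: (139.13,265.55) → (29.91,188.88). Open path.

**Shape 6** — `<rect>` rectangle, stroke `#0000ff` → engrave (S364, F3568). Machine vertices: (75.55,128.38) → (164.27,128.38) → (164.27,47.01) → (75.55,47.01) → (75.55,128.38). Closed: final G1 returns to the first vertex.

**Shape 7** — `<path>` regular polygon, stroke `#0000ff` → engrave (S364, F3568). Machine vertices: (20.33,233.16) → (18.73,240.98) → (25.67,244.92) → (31.56,239.53) → (28.26,232.26) → (20.33,233.16). Closed: final G1 returns to the first vertex.

**Shape 8** — `<path>` cubic bezier, stroke `#008000` → cut (S914, F1450). Control points (SVG): P0=(118.64,94.17), P1=(123.56,103.54), P2=(126.53,242.64), P3=(99.35,220.56); sampled at t=k/4. Machine vertices: (118.64,179.62) → (121.52,152.81) → (121.03,104.63) → (114.52,62.35) → (99.35,53.23). Open path.

(bCNC post)
(Date: synthetic)
G21
G90
G0 X174.91 Y16.94
M4 S914
G1 X120.35 Y13.54 F1450
G1 X117.52 Y229.80 F1450
G1 X38.04 Y130.90 F1450
G1 X135.54 Y176.88 F1450
G1 X20.77 Y156.47 F1450
G1 X174.91 Y16.94 F1450
M5
G0 X77.09 Y124.32
M4 S914
G1 X171.02 Y224.71 F1450
G1 X88.78 Y82.60 F1450
G1 X5.77 Y250.51 F1450
G1 X72.27 Y164.04 F1450
G1 X46.88 Y45.17 F1450
M5
G0 X143.31 Y89.82
M4 S914
G1 X165.05 Y74.05 F1450
G1 X156.78 Y48.50 F1450
G1 X129.92 Y48.47 F1450
G1 X121.59 Y74.01 F1450
G1 X143.31 Y89.82 F1450
M5
G0 X172.83 Y92.43
M4 S914
G1 X130.79 Y101.76 F1450
G1 X93.45 Y87.65 F1450
G1 X66.81 Y256.37 F1450
G1 X132.91 Y71.16 F1450
M5
G0 X139.13 Y265.55
M4 S364
G1 X29.91 Y188.88 F3568
M5
G0 X75.55 Y128.38
M4 S364
G1 X164.27 Y128.38 F3568
G1 X164.27 Y47.01 F3568
G1 X75.55 Y47.01 F3568
G1 X75.55 Y128.38 F3568
M5
G0 X20.33 Y233.16
M4 S364
G1 X18.73 Y240.98 F3568
G1 X25.67 Y244.92 F3568
G1 X31.56 Y239.53 F3568
G1 X28.26 Y232.26 F3568
G1 X20.33 Y233.16 F3568
M5
G0 X118.64 Y179.62
M4 S914
G1 X121.52 Y152.81 F1450
G1 X121.03 Y104.63 F1450
G1 X114.52 Y62.35 F1450
G1 X99.35 Y53.23 F1450
M5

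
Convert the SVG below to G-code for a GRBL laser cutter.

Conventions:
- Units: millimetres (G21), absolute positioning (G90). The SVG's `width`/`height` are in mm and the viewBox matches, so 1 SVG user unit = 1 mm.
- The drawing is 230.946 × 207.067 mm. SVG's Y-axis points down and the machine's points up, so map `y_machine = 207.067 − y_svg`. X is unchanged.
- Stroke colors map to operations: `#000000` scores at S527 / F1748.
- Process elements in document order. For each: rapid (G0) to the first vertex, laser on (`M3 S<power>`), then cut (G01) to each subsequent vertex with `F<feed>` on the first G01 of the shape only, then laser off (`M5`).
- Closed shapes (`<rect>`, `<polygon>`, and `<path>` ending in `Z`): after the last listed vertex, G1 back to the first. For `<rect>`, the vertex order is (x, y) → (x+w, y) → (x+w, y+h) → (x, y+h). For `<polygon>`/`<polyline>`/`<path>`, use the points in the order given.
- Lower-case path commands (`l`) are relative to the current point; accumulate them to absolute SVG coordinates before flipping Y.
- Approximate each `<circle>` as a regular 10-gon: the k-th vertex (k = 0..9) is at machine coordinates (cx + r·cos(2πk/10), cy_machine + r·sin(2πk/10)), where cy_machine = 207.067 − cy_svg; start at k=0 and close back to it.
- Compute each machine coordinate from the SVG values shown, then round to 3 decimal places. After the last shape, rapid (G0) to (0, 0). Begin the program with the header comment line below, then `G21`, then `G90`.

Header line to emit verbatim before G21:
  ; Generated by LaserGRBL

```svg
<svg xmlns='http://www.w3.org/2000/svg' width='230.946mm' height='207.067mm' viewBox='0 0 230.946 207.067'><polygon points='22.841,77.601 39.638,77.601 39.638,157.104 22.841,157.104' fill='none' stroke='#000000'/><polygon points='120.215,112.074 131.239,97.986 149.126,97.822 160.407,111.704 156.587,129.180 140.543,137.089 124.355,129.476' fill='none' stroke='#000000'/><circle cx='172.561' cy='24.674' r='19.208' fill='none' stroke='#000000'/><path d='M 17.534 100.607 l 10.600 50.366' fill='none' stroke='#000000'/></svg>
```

; Generated by LaserGRBL
G21
G90
G0 X22.841 Y129.466
M3 S527
G01 X39.638 Y129.466 F1748
G01 X39.638 Y49.963
G01 X22.841 Y49.963
G01 X22.841 Y129.466
M5
G0 X120.215 Y94.993
M3 S527
G01 X131.239 Y109.081 F1748
G01 X149.126 Y109.245
G01 X160.407 Y95.363
G01 X156.587 Y77.887
G01 X140.543 Y69.978
G01 X124.355 Y77.591
G01 X120.215 Y94.993
M5
G0 X191.769 Y182.393
M3 S527
G01 X188.101 Y193.683 F1748
G01 X178.497 Y200.661
G01 X166.625 Y200.661
G01 X157.021 Y193.683
G01 X153.353 Y182.393
G01 X157.021 Y171.103
G01 X166.625 Y164.125
G01 X178.497 Y164.125
G01 X188.101 Y171.103
G01 X191.769 Y182.393
M5
G0 X17.534 Y106.460
M3 S527
G01 X28.134 Y56.094 F1748
M5
G0 X0.000 Y0.000

Since the viewBox matches the mm dimensions, user units are millimetres directly. The only transform is the Y-flip y_m = 207.067 − y_svg.

Shape 1 is a rectangle drawn with `<polygon>`. Its stroke #000000 means score at S527, F1748. After flipping Y the toolpath is (22.841,129.466) → (39.638,129.466) → (39.638,49.963) → (22.841,49.963) → (22.841,129.466), returning to the start.

Shape 2 is a regular polygon drawn with `<polygon>`. Its stroke #000000 means score at S527, F1748. After flipping Y the toolpath is (120.215,94.993) → (131.239,109.081) → (149.126,109.245) → (160.407,95.363) → (156.587,77.887) → (140.543,69.978) → (124.355,77.591) → (120.215,94.993), returning to the start.

Shape 3 is a circle drawn with `<circle>`. Its stroke #000000 means score at S527, F1748. After flipping Y the toolpath is (191.769,182.393) → (188.101,193.683) → (178.497,200.661) → (166.625,200.661) → (157.021,193.683) → (153.353,182.393) → (157.021,171.103) → (166.625,164.125) → (178.497,164.125) → (188.101,171.103) → (191.769,182.393), returning to the start.

Shape 4 is a line segment drawn with `<path>`. Its stroke #000000 means score at S527, F1748. After flipping Y the toolpath is (17.534,106.460) → (28.134,56.094).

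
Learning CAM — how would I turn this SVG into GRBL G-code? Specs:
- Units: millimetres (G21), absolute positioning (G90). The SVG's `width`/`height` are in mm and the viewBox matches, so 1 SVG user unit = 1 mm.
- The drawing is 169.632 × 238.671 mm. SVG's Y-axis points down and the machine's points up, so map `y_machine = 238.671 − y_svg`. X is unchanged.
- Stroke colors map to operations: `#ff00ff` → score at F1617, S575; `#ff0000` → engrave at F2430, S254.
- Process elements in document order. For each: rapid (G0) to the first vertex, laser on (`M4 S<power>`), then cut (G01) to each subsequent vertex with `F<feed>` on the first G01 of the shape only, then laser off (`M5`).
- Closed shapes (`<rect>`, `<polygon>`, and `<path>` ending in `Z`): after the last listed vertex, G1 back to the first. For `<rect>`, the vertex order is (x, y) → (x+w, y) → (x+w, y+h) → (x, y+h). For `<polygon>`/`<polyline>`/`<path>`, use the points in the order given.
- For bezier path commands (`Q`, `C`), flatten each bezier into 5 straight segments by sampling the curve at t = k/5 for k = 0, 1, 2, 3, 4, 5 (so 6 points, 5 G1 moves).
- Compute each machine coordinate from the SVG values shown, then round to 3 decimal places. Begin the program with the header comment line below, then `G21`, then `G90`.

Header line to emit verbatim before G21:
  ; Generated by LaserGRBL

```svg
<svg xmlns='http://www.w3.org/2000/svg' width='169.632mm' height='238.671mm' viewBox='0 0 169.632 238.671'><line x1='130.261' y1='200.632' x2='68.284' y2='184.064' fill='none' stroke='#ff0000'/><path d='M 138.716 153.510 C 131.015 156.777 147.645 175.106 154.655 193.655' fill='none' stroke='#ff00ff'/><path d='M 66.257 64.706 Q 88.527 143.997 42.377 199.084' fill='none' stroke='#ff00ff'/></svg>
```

1 u = 1 mm; y_m = 238.671 − y.

[1] `<line>` line segment, #ff0000→engrave S254 F2430: (130.261,38.039) → (68.284,54.607)

[2] `<path>` cubic bezier, #ff00ff→score S575 F1617: (138.716,85.161) → (136.744,81.512) → (138.981,74.961) → (143.798,66.219) → (149.566,56.000) → (154.655,45.016)

[3] `<path>` quadratic bezier, #ff00ff→score S575 F1617: (66.257,173.965) → (72.428,143.217) → (73.126,114.405) → (68.350,87.529) → (58.100,62.590) → (42.377,39.587)

; Generated by LaserGRBL
G21
G90
G0 X130.261 Y38.039
M4 S254
G01 X68.284 Y54.607 F2430
M5
G0 X138.716 Y85.161
M4 S575
G01 X136.744 Y81.512 F1617
G01 X138.981 Y74.961
G01 X143.798 Y66.219
G01 X149.566 Y56.000
G01 X154.655 Y45.016
M5
G0 X66.257 Y173.965
M4 S575
G01 X72.428 Y143.217 F1617
G01 X73.126 Y114.405
G01 X68.350 Y87.529
G01 X58.100 Y62.590
G01 X42.377 Y39.587
M5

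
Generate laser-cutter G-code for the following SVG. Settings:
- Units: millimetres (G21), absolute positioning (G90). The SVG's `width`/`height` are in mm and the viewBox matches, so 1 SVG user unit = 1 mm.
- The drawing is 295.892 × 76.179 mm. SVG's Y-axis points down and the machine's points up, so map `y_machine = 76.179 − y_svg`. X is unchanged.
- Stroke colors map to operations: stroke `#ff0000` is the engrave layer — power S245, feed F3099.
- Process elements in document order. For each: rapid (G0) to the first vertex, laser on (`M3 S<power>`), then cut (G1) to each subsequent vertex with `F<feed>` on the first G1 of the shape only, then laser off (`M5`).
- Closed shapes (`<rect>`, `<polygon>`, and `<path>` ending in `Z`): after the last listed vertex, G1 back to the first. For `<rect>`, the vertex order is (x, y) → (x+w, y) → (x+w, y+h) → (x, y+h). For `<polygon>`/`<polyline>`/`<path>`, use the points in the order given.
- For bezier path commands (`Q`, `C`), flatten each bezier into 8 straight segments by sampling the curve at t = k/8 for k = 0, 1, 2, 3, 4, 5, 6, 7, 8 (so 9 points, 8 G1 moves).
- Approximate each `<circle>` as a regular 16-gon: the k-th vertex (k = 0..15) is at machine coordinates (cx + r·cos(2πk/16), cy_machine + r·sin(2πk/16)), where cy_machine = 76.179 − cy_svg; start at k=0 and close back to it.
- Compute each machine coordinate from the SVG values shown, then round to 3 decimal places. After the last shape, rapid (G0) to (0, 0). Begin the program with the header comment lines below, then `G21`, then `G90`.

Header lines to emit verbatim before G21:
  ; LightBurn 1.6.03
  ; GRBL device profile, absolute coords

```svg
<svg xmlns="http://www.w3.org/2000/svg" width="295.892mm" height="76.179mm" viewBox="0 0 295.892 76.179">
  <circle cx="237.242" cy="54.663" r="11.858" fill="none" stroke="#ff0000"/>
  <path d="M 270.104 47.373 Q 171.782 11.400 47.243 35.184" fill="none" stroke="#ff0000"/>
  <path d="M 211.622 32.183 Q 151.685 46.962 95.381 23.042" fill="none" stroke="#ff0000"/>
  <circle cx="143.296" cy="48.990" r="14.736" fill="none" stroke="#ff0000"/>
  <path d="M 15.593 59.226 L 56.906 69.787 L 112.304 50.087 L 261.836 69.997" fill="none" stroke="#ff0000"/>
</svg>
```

; LightBurn 1.6.03
; GRBL device profile, absolute coords
G21
G90
G0 X249.100 Y21.516
M3 S245
G1 X248.197 Y26.054 F3099
G1 X245.627 Y29.901
G1 X241.780 Y32.471
G1 X237.242 Y33.374
G1 X232.704 Y32.471
G1 X228.857 Y29.901
G1 X226.287 Y26.054
G1 X225.384 Y21.516
G1 X226.287 Y16.978
G1 X228.857 Y13.131
G1 X232.704 Y10.561
G1 X237.242 Y9.658
G1 X241.780 Y10.561
G1 X245.627 Y13.131
G1 X248.197 Y16.978
G1 X249.100 Y21.516
M5
G0 X270.104 Y28.806
M3 S245
G1 X245.114 Y36.866 F3099
G1 X219.304 Y43.058
G1 X192.676 Y47.382
G1 X165.228 Y49.840
G1 X136.960 Y50.430
G1 X107.874 Y49.152
G1 X77.968 Y46.007
G1 X47.243 Y40.995
M5
G0 X211.622 Y43.996
M3 S245
G1 X196.695 Y40.906 F3099
G1 X181.881 Y39.025
G1 X167.180 Y38.354
G1 X152.593 Y38.892
G1 X138.120 Y40.639
G1 X123.760 Y43.596
G1 X109.514 Y47.762
G1 X95.381 Y53.137
M5
G0 X158.032 Y27.189
M3 S245
G1 X156.910 Y32.828 F3099
G1 X153.716 Y37.609
G1 X148.935 Y40.803
G1 X143.296 Y41.925
G1 X137.657 Y40.803
G1 X132.876 Y37.609
G1 X129.682 Y32.828
G1 X128.560 Y27.189
G1 X129.682 Y21.550
G1 X132.876 Y16.769
G1 X137.657 Y13.575
G1 X143.296 Y12.453
G1 X148.935 Y13.575
G1 X153.716 Y16.769
G1 X156.910 Y21.550
G1 X158.032 Y27.189
M5
G0 X15.593 Y16.953
M3 S245
G1 X56.906 Y6.392 F3099
G1 X112.304 Y26.092
G1 X261.836 Y6.182
M5
G0 X0.000 Y0.000

Since the viewBox matches the mm dimensions, user units are millimetres directly. The only transform is the Y-flip y_m = 76.179 − y_svg.

Shape 1 is a circle drawn with `<circle>`. Its stroke #ff0000 means engrave at S245, F3099. After flipping Y the toolpath is (249.100,21.516) → (248.197,26.054) → (245.627,29.901) → (241.780,32.471) → (237.242,33.374) → (232.704,32.471) → (228.857,29.901) → (226.287,26.054) → (225.384,21.516) → (226.287,16.978) → (228.857,13.131) → (232.704,10.561) → (237.242,9.658) → (241.780,10.561) → (245.627,13.131) → (248.197,16.978) → (249.100,21.516), returning to the start.

Shape 2 is a quadratic bezier drawn with `<path>`. Its stroke #ff0000 means engrave at S245, F3099. After flipping Y the toolpath is (270.104,28.806) → (245.114,36.866) → (219.304,43.058) → (192.676,47.382) → (165.228,49.840) → (136.960,50.430) → (107.874,49.152) → (77.968,46.007) → (47.243,40.995).

Shape 3 is a quadratic bezier drawn with `<path>`. Its stroke #ff0000 means engrave at S245, F3099. After flipping Y the toolpath is (211.622,43.996) → (196.695,40.906) → (181.881,39.025) → (167.180,38.354) → (152.593,38.892) → (138.120,40.639) → (123.760,43.596) → (109.514,47.762) → (95.381,53.137).

Shape 4 is a circle drawn with `<circle>`. Its stroke #ff0000 means engrave at S245, F3099. After flipping Y the toolpath is (158.032,27.189) → (156.910,32.828) → (153.716,37.609) → (148.935,40.803) → (143.296,41.925) → (137.657,40.803) → (132.876,37.609) → (129.682,32.828) → (128.560,27.189) → (129.682,21.550) → (132.876,16.769) → (137.657,13.575) → (143.296,12.453) → (148.935,13.575) → (153.716,16.769) → (156.910,21.550) → (158.032,27.189), returning to the start.

Shape 5 is a open polyline drawn with `<path>`. Its stroke #ff0000 means engrave at S245, F3099. After flipping Y the toolpath is (15.593,16.953) → (56.906,6.392) → (112.304,26.092) → (261.836,6.182).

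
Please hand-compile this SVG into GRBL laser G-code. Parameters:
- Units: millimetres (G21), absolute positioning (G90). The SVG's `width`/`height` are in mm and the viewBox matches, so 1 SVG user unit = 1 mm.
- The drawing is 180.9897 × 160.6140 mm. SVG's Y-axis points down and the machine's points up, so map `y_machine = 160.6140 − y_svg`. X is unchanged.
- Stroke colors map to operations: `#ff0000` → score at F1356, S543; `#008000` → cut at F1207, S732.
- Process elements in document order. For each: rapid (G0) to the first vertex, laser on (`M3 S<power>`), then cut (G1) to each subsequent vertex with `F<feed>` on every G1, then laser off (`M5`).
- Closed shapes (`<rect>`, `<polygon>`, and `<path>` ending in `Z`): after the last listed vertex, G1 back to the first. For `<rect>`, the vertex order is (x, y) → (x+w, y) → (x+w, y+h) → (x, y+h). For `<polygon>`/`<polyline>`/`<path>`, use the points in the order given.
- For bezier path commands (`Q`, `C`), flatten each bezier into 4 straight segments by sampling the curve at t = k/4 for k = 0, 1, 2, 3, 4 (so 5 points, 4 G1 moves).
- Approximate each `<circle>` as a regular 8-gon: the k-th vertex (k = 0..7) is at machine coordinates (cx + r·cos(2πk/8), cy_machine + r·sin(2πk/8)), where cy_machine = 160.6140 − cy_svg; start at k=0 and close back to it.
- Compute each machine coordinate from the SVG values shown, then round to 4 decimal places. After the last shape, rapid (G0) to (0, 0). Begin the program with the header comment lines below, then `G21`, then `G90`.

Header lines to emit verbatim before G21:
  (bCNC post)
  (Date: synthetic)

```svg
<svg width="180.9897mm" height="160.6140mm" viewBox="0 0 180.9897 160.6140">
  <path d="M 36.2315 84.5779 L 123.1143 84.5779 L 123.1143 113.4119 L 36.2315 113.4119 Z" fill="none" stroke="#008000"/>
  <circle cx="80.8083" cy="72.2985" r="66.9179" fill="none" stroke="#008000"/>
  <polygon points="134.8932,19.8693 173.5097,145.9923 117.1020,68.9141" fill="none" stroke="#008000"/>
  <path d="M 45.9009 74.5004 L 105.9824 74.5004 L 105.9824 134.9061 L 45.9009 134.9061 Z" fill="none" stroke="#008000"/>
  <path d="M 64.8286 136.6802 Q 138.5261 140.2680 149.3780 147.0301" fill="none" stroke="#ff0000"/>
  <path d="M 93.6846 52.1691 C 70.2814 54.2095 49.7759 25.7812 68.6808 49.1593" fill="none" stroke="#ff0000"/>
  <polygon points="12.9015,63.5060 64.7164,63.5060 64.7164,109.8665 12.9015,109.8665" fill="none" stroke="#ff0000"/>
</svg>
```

(bCNC post)
(Date: synthetic)
G21
G90
G0 X36.2315 Y76.0361
M3 S732
G1 X123.1143 Y76.0361 F1207
G1 X123.1143 Y47.2021 F1207
G1 X36.2315 Y47.2021 F1207
G1 X36.2315 Y76.0361 F1207
M5
G0 X147.7262 Y88.3155
M3 S732
G1 X128.1264 Y135.6336 F1207
G1 X80.8083 Y155.2334 F1207
G1 X33.4902 Y135.6336 F1207
G1 X13.8904 Y88.3155 F1207
G1 X33.4902 Y40.9974 F1207
G1 X80.8083 Y21.3976 F1207
G1 X128.1264 Y40.9974 F1207
G1 X147.7262 Y88.3155 F1207
M5
G0 X134.8932 Y140.7447
M3 S732
G1 X173.5097 Y14.6217 F1207
G1 X117.1020 Y91.6999 F1207
G1 X134.8932 Y140.7447 F1207
M5
G0 X45.9009 Y86.1136
M3 S732
G1 X105.9824 Y86.1136 F1207
G1 X105.9824 Y25.7079 F1207
G1 X45.9009 Y25.7079 F1207
G1 X45.9009 Y86.1136 F1207
M5
G0 X64.8286 Y23.9338
M3 S543
G1 X97.7495 Y21.9415 F1356
G1 X122.8147 Y19.5524 F1356
G1 X140.0242 Y16.7666 F1356
G1 X149.3780 Y13.5839 F1356
M5
G0 X93.6846 Y108.4449
M3 S543
G1 X77.2460 Y111.3419 F1356
G1 X65.3172 Y117.9514 F1356
G1 X61.3211 Y120.5601 F1356
G1 X68.6808 Y111.4547 F1356
M5
G0 X12.9015 Y97.1080
M3 S543
G1 X64.7164 Y97.1080 F1356
G1 X64.7164 Y50.7475 F1356
G1 X12.9015 Y50.7475 F1356
G1 X12.9015 Y97.1080 F1356
M5
G0 X0.0000 Y0.0000

Since the viewBox matches the mm dimensions, user units are millimetres directly. The only transform is the Y-flip y_m = 160.6140 − y_svg.

Shape 1 is a rectangle drawn with `<path>`. Its stroke #008000 means cut at S732, F1207. After flipping Y the toolpath is (36.2315,76.0361) → (123.1143,76.0361) → (123.1143,47.2021) → (36.2315,47.2021) → (36.2315,76.0361), returning to the start.

Shape 2 is a circle drawn with `<circle>`. Its stroke #008000 means cut at S732, F1207. After flipping Y the toolpath is (147.7262,88.3155) → (128.1264,135.6336) → (80.8083,155.2334) → (33.4902,135.6336) → (13.8904,88.3155) → (33.4902,40.9974) → (80.8083,21.3976) → (128.1264,40.9974) → (147.7262,88.3155), returning to the start.

Shape 3 is a closed polygon drawn with `<polygon>`. Its stroke #008000 means cut at S732, F1207. After flipping Y the toolpath is (134.8932,140.7447) → (173.5097,14.6217) → (117.1020,91.6999) → (134.8932,140.7447), returning to the start.

Shape 4 is a rectangle drawn with `<path>`. Its stroke #008000 means cut at S732, F1207. After flipping Y the toolpath is (45.9009,86.1136) → (105.9824,86.1136) → (105.9824,25.7079) → (45.9009,25.7079) → (45.9009,86.1136), returning to the start.

Shape 5 is a quadratic bezier drawn with `<path>`. Its stroke #ff0000 means score at S543, F1356. After flipping Y the toolpath is (64.8286,23.9338) → (97.7495,21.9415) → (122.8147,19.5524) → (140.0242,16.7666) → (149.3780,13.5839).

Shape 6 is a cubic bezier drawn with `<path>`. Its stroke #ff0000 means score at S543, F1356. After flipping Y the toolpath is (93.6846,108.4449) → (77.2460,111.3419) → (65.3172,117.9514) → (61.3211,120.5601) → (68.6808,111.4547).

Shape 7 is a rectangle drawn with `<polygon>`. Its stroke #ff0000 means score at S543, F1356. After flipping Y the toolpath is (12.9015,97.1080) → (64.7164,97.1080) → (64.7164,50.7475) → (12.9015,50.7475) → (12.9015,97.1080), returning to the start.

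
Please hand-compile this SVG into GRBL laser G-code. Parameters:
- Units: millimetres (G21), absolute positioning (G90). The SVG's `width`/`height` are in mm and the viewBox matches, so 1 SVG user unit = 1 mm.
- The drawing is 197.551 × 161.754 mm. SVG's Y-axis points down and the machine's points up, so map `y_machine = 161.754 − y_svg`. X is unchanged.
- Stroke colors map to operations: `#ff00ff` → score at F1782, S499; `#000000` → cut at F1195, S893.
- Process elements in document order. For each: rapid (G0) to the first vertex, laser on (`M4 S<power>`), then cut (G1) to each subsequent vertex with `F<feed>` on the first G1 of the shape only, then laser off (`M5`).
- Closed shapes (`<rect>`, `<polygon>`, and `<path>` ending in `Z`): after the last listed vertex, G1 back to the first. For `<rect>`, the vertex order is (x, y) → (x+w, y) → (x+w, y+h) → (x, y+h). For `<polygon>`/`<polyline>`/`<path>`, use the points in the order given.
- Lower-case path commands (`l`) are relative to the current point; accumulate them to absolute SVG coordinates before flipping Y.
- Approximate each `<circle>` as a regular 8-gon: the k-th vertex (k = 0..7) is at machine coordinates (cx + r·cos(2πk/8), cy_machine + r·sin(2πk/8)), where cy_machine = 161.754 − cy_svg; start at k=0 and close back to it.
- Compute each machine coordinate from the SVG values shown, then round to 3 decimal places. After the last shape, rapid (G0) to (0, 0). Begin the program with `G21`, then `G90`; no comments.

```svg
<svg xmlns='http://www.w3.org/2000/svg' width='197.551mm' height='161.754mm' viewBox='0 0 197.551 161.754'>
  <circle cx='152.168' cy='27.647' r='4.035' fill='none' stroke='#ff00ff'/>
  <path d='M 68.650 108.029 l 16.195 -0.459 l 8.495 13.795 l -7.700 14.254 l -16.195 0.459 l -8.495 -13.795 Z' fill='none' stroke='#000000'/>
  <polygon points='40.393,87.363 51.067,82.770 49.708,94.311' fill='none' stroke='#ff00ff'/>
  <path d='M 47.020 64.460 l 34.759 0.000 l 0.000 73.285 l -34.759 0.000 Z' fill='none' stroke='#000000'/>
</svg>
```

G21
G90
G0 X156.203 Y134.107
M4 S499
G1 X155.021 Y136.960 F1782
G1 X152.168 Y138.142
G1 X149.315 Y136.960
G1 X148.133 Y134.107
G1 X149.315 Y131.254
G1 X152.168 Y130.072
G1 X155.021 Y131.254
G1 X156.203 Y134.107
M5
G0 X68.650 Y53.725
M4 S893
G1 X84.845 Y54.184 F1195
G1 X93.340 Y40.389
G1 X85.640 Y26.135
G1 X69.445 Y25.676
G1 X60.950 Y39.471
G1 X68.650 Y53.725
M5
G0 X40.393 Y74.391
M4 S499
G1 X51.067 Y78.984 F1782
G1 X49.708 Y67.443
G1 X40.393 Y74.391
M5
G0 X47.020 Y97.294
M4 S893
G1 X81.779 Y97.294 F1195
G1 X81.779 Y24.009
G1 X47.020 Y24.009
G1 X47.020 Y97.294
M5
G0 X0.000 Y0.000

viewBox `0 0 197.551 161.754` with mm width/height → 1 unit = 1 mm. Flip: y_m = 161.754 − y_svg.

**Shape 1** — `<circle>` circle, stroke `#ff00ff` → score (S499, F1782). Machine vertices: (156.203,134.107) → (155.021,136.960) → (152.168,138.142) → (149.315,136.960) → (148.133,134.107) → (149.315,131.254) → (152.168,130.072) → (155.021,131.254) → (156.203,134.107). Closed: final G1 returns to the first vertex.

**Shape 2** — `<path>` regular polygon, stroke `#000000` → cut (S893, F1195). Machine vertices: (68.650,53.725) → (84.845,54.184) → (93.340,40.389) → (85.640,26.135) → (69.445,25.676) → (60.950,39.471) → (68.650,53.725). Closed: final G1 returns to the first vertex.

**Shape 3** — `<polygon>` regular polygon, stroke `#ff00ff` → score (S499, F1782). Machine vertices: (40.393,74.391) → (51.067,78.984) → (49.708,67.443) → (40.393,74.391). Closed: final G1 returns to the first vertex.

**Shape 4** — `<path>` rectangle, stroke `#000000` → cut (S893, F1195). Machine vertices: (47.020,97.294) → (81.779,97.294) → (81.779,24.009) → (47.020,24.009) → (47.020,97.294). Closed: final G1 returns to the first vertex.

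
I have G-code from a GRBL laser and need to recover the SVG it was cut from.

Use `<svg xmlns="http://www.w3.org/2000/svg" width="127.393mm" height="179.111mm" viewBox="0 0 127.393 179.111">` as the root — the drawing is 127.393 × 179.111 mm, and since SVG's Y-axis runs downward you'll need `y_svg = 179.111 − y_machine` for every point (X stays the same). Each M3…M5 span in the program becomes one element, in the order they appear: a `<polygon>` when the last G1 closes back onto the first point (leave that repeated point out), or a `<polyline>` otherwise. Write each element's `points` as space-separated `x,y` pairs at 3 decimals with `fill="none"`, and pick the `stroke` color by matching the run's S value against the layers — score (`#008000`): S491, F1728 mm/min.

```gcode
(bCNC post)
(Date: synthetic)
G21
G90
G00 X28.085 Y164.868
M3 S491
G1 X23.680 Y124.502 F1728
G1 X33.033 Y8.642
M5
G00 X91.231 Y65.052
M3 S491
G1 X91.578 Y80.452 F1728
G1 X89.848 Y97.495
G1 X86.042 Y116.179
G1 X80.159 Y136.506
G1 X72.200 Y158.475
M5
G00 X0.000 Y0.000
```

Each laser-on run becomes one SVG element. Flip Y back into SVG space with y_svg = 179.111 − y_machine. Every run uses S491, so all elements get stroke `#008000` (score).

Run 1: The run is open, so emit a `<polyline>` with points (Y-flipped): 28.085,14.243 23.680,54.609 33.033,170.469.

Run 2: The run is open, so emit a `<polyline>` with points (Y-flipped): 91.231,114.059 91.578,98.659 89.848,81.616 86.042,62.932 80.159,42.605 72.200,20.636.

<svg xmlns="http://www.w3.org/2000/svg" width="127.393mm" height="179.111mm" viewBox="0 0 127.393 179.111">
  <polyline points="28.085,14.243 23.680,54.609 33.033,170.469" fill="none" stroke="#008000"/>
  <polyline points="91.231,114.059 91.578,98.659 89.848,81.616 86.042,62.932 80.159,42.605 72.200,20.636" fill="none" stroke="#008000"/>
</svg>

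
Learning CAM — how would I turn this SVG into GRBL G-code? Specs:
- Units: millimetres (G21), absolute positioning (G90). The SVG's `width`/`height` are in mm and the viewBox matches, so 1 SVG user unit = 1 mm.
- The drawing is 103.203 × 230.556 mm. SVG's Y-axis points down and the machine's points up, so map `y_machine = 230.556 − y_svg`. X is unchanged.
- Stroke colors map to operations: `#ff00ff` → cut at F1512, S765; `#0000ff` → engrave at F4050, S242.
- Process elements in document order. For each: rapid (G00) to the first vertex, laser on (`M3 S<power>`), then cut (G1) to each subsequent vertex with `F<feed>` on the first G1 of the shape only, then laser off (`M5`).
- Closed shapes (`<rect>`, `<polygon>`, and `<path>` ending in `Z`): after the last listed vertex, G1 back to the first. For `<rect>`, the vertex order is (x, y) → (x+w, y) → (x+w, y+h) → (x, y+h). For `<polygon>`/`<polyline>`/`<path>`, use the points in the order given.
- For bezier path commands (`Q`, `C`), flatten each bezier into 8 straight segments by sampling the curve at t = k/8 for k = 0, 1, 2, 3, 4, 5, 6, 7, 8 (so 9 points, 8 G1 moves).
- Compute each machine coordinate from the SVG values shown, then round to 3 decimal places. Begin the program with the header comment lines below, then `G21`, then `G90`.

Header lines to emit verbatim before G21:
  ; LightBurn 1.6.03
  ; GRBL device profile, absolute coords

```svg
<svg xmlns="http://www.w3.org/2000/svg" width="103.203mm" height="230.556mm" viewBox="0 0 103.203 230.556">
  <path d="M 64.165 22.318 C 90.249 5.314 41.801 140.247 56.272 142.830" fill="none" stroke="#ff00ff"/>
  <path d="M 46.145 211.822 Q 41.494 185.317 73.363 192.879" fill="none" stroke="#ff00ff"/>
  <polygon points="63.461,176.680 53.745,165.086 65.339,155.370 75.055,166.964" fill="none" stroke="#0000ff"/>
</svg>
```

Since the viewBox matches the mm dimensions, user units are millimetres directly. The only transform is the Y-flip y_m = 230.556 − y_svg.

Shape 1 is a cubic bezier drawn with `<path>`. Its stroke #ff00ff means cut at S765, F1512. After flipping Y the toolpath is (64.165,208.238) → (70.721,208.048) → (71.901,196.945) → (69.315,178.261) → (64.573,155.327) → (59.288,131.475) → (55.068,110.037) → (53.526,94.343) → (56.272,87.726).

Shape 2 is a quadratic bezier drawn with `<path>`. Its stroke #ff00ff means cut at S765, F1512. After flipping Y the toolpath is (46.145,18.734) → (45.553,24.828) → (46.102,29.857) → (47.792,33.822) → (50.624,36.722) → (54.597,38.558) → (59.711,39.329) → (65.966,39.035) → (73.363,37.677).

Shape 3 is a regular polygon drawn with `<polygon>`. Its stroke #0000ff means engrave at S242, F4050. After flipping Y the toolpath is (63.461,53.876) → (53.745,65.470) → (65.339,75.186) → (75.055,63.592) → (63.461,53.876), returning to the start.

; LightBurn 1.6.03
; GRBL device profile, absolute coords
G21
G90
G00 X64.165 Y208.238
M3 S765
G1 X70.721 Y208.048 F1512
G1 X71.901 Y196.945
G1 X69.315 Y178.261
G1 X64.573 Y155.327
G1 X59.288 Y131.475
G1 X55.068 Y110.037
G1 X53.526 Y94.343
G1 X56.272 Y87.726
M5
G00 X46.145 Y18.734
M3 S765
G1 X45.553 Y24.828 F1512
G1 X46.102 Y29.857
G1 X47.792 Y33.822
G1 X50.624 Y36.722
G1 X54.597 Y38.558
G1 X59.711 Y39.329
G1 X65.966 Y39.035
G1 X73.363 Y37.677
M5
G00 X63.461 Y53.876
M3 S242
G1 X53.745 Y65.470 F4050
G1 X65.339 Y75.186
G1 X75.055 Y63.592
G1 X63.461 Y53.876
M5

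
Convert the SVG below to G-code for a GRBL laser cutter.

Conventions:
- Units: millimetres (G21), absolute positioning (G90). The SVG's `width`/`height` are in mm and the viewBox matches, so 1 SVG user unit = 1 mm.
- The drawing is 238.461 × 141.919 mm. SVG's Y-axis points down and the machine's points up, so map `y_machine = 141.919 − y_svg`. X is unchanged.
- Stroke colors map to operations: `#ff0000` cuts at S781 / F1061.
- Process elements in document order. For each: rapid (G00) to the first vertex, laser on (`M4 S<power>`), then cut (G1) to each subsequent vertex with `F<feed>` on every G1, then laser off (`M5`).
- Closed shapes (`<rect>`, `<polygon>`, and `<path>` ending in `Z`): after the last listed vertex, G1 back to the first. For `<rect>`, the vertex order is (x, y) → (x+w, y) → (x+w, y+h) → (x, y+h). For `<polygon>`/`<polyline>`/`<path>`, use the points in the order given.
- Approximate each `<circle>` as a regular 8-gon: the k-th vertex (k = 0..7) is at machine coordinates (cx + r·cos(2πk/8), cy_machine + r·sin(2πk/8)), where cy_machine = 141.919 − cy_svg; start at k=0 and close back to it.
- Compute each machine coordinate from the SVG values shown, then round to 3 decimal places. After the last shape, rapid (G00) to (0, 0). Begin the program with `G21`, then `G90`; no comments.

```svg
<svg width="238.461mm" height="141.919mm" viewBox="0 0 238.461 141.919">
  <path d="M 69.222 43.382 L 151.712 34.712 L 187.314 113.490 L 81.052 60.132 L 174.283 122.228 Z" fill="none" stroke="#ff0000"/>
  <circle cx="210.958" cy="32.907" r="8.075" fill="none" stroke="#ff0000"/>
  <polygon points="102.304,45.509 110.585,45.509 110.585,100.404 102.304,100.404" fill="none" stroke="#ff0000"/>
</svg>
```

G21
G90
G00 X69.222 Y98.537
M4 S781
G1 X151.712 Y107.207 F1061
G1 X187.314 Y28.429 F1061
G1 X81.052 Y81.787 F1061
G1 X174.283 Y19.691 F1061
G1 X69.222 Y98.537 F1061
M5
G00 X219.033 Y109.012
M4 S781
G1 X216.668 Y114.722 F1061
G1 X210.958 Y117.087 F1061
G1 X205.248 Y114.722 F1061
G1 X202.883 Y109.012 F1061
G1 X205.248 Y103.302 F1061
G1 X210.958 Y100.937 F1061
G1 X216.668 Y103.302 F1061
G1 X219.033 Y109.012 F1061
M5
G00 X102.304 Y96.410
M4 S781
G1 X110.585 Y96.410 F1061
G1 X110.585 Y41.515 F1061
G1 X102.304 Y41.515 F1061
G1 X102.304 Y96.410 F1061
M5
G00 X0.000 Y0.000

Since the viewBox matches the mm dimensions, user units are millimetres directly. The only transform is the Y-flip y_m = 141.919 − y_svg.

Shape 1 is a closed polygon drawn with `<path>`. Its stroke #ff0000 means cut at S781, F1061. After flipping Y the toolpath is (69.222,98.537) → (151.712,107.207) → (187.314,28.429) → (81.052,81.787) → (174.283,19.691) → (69.222,98.537), returning to the start.

Shape 2 is a circle drawn with `<circle>`. Its stroke #ff0000 means cut at S781, F1061. After flipping Y the toolpath is (219.033,109.012) → (216.668,114.722) → (210.958,117.087) → (205.248,114.722) → (202.883,109.012) → (205.248,103.302) → (210.958,100.937) → (216.668,103.302) → (219.033,109.012), returning to the start.

Shape 3 is a rectangle drawn with `<polygon>`. Its stroke #ff0000 means cut at S781, F1061. After flipping Y the toolpath is (102.304,96.410) → (110.585,96.410) → (110.585,41.515) → (102.304,41.515) → (102.304,96.410), returning to the start.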